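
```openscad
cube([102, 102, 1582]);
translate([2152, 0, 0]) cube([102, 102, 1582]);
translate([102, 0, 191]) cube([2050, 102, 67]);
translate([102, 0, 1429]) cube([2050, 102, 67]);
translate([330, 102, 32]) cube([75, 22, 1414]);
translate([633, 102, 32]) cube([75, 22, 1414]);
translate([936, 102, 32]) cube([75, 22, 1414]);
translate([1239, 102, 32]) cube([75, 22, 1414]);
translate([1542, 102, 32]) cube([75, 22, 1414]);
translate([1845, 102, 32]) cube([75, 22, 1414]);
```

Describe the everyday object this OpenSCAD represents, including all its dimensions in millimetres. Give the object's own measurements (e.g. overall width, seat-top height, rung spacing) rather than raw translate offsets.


A fence section. Two 102×102 mm posts, 1582 mm tall, stand on the floor with a clear span of 2050 mm between their inner faces. Two horizontal rails of 102×67 mm section span the gap between the posts with their undersides at z = 191 mm and z = 1429 mm, flush with the posts' −y face. 6 pickets, each 75 mm wide, 22 mm thick and 1414 mm tall, are fixed to the +y face of the rails with their bottoms at z = 32 mm, spaced across the span with a 228 mm gap after the −x post and between neighbouring pickets, with 232 mm left before the +x post.


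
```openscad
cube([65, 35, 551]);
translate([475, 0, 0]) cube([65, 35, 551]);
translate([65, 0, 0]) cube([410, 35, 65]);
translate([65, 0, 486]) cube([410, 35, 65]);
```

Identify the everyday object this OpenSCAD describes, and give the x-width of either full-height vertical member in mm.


A picture frame. The border width is 65 mm.

Four thin pieces enclosing a rectangular opening — a picture frame. The two full-height stiles are 551 mm tall; the top rail sits at z = 486 and is 65 mm tall, so the border above the opening is 551 − 486 = 65 mm, matching the stile x-width.


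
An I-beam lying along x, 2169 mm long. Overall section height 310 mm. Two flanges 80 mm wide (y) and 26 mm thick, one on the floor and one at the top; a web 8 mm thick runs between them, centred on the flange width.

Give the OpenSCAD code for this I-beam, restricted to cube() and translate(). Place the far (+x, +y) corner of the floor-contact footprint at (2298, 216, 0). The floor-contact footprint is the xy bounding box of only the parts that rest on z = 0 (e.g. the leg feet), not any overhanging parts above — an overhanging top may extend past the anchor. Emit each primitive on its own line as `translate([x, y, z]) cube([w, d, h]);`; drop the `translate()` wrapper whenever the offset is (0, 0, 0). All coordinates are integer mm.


translate([129, 136, 0]) cube([2169, 80, 26]);
translate([129, 172, 26]) cube([2169, 8, 258]);
translate([129, 136, 284]) cube([2169, 80, 26]);


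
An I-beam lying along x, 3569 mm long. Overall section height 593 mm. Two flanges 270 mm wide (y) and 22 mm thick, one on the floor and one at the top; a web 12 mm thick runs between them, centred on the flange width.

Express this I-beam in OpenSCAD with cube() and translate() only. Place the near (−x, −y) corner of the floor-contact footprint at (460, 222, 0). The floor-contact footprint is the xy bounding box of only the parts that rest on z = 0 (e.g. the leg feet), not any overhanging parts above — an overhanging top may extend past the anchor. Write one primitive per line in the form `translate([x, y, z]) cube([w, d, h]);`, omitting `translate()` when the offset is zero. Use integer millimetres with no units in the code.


translate([460, 222, 0]) cube([3569, 270, 22]);
translate([460, 351, 22]) cube([3569, 12, 549]);
translate([460, 222, 571]) cube([3569, 270, 22]);


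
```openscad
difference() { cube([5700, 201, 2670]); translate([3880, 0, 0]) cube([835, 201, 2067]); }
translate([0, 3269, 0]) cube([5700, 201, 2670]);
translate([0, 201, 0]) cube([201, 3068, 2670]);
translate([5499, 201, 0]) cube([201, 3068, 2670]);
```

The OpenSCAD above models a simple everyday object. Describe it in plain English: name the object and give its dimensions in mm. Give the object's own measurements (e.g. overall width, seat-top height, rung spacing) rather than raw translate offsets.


A single room: four walls, each 2670 mm tall and 201 mm thick, enclosing an outside footprint 5700×3470 mm (x × y), no floor or roof. The front and back walls (−y and +y sides) run the full x-width; the side walls fit between their inner faces. A door opening 835 mm wide and 2067 mm tall is cut through the front wall from the floor up, its −x edge 3880 mm from the wall's −x end.


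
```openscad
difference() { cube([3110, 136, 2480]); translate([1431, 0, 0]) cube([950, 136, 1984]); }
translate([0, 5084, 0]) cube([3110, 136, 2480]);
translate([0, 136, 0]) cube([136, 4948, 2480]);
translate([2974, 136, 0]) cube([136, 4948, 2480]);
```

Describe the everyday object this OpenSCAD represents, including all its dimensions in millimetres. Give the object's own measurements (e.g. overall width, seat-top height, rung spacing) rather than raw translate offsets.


A single room: four walls, each 2480 mm tall and 136 mm thick, enclosing an outside footprint 3110×5220 mm (x × y), no floor or roof. The front and back walls (−y and +y sides) run the full x-width; the side walls fit between their inner faces. A door opening 950 mm wide and 1984 mm tall is cut through the front wall from the floor up, its −x edge 1431 mm from the wall's −x end.


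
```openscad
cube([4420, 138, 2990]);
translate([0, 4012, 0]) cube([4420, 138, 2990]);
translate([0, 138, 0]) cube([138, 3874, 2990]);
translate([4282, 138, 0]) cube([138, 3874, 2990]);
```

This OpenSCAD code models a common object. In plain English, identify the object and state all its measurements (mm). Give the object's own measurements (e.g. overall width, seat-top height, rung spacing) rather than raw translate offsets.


The wall frame of a small rectangular building: four walls, each 2990 mm tall and 138 mm thick, enclosing a footprint 4420 mm (x) by 4150 mm (y) outside-to-outside, with no floor or roof. The front and back walls (the −y and +y sides) span the full width; the two side walls fit between them.


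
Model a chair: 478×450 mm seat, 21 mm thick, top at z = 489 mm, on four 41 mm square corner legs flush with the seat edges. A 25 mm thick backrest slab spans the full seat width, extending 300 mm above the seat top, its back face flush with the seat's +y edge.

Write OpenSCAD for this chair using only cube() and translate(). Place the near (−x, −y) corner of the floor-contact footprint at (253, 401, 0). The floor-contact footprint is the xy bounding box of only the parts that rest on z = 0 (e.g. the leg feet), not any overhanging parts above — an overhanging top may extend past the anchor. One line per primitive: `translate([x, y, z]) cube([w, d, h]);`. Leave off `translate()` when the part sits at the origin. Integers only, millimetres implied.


translate([253, 401, 468]) cube([478, 450, 21]);
translate([253, 401, 0]) cube([41, 41, 468]);
translate([690, 401, 0]) cube([41, 41, 468]);
translate([253, 810, 0]) cube([41, 41, 468]);
translate([690, 810, 0]) cube([41, 41, 468]);
translate([253, 826, 489]) cube([478, 25, 300]);


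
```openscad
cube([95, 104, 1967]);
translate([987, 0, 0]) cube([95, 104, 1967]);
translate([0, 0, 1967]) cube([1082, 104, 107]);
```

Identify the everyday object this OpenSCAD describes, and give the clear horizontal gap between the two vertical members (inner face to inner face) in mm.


A door frame. The clear opening width is 892 mm.

Two 1967 mm tall posts with a header on top — a door frame. The left jamb is 95 mm wide at x = 0; the right jamb starts at x = 987. The clear opening is 987 − 95 = 892 mm.


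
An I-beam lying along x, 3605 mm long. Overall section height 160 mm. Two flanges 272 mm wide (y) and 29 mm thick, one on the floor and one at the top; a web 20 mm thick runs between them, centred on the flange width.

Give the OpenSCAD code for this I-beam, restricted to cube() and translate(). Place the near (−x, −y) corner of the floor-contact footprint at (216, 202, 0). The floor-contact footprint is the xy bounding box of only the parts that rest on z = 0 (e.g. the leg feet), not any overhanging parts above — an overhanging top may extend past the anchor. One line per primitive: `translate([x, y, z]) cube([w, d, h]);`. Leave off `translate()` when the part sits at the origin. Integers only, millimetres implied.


translate([216, 202, 0]) cube([3605, 272, 29]);
translate([216, 328, 29]) cube([3605, 20, 102]);
translate([216, 202, 131]) cube([3605, 272, 29]);


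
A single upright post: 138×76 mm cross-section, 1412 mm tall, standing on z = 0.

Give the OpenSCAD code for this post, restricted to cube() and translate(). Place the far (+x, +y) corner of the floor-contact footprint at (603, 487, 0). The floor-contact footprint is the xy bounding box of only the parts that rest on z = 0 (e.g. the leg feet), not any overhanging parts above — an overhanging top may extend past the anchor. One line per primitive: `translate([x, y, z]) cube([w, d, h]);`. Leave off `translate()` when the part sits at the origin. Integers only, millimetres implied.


translate([465, 411, 0]) cube([138, 76, 1412]);


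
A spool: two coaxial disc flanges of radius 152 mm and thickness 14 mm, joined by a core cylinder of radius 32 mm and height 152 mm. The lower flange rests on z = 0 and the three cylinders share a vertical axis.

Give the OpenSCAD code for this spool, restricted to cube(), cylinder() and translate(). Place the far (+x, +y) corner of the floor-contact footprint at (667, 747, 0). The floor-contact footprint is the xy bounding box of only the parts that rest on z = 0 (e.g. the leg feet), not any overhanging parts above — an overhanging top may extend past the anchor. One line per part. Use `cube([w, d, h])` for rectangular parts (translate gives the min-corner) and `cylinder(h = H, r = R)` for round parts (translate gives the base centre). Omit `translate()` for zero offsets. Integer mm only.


translate([515, 595, 0]) cylinder(h = 14, r = 152);
translate([515, 595, 14]) cylinder(h = 152, r = 32);
translate([515, 595, 166]) cylinder(h = 14, r = 152);


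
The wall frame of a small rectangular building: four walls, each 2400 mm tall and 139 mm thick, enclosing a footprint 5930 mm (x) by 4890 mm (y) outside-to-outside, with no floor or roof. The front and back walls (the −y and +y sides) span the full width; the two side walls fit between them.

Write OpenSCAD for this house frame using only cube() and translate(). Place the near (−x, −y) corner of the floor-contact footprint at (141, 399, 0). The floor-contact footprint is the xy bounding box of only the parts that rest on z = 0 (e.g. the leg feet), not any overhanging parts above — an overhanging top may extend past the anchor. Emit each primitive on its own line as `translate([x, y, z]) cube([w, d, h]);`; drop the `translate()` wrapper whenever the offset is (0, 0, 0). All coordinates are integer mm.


translate([141, 399, 0]) cube([5930, 139, 2400]);
translate([141, 5150, 0]) cube([5930, 139, 2400]);
translate([141, 538, 0]) cube([139, 4612, 2400]);
translate([5932, 538, 0]) cube([139, 4612, 2400]);


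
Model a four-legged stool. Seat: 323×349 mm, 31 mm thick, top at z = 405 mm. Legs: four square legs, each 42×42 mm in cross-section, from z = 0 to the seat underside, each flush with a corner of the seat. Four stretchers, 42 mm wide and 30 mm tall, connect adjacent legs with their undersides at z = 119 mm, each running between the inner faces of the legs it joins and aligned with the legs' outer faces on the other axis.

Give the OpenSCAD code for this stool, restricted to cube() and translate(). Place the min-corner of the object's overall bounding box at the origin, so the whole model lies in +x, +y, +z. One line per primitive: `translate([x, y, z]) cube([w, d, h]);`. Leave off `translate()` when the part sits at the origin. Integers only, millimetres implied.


translate([0, 0, 374]) cube([323, 349, 31]);
cube([42, 42, 374]);
translate([281, 0, 0]) cube([42, 42, 374]);
translate([0, 307, 0]) cube([42, 42, 374]);
translate([281, 307, 0]) cube([42, 42, 374]);
translate([42, 0, 119]) cube([239, 42, 30]);
translate([42, 307, 119]) cube([239, 42, 30]);
translate([0, 42, 119]) cube([42, 265, 30]);
translate([281, 42, 119]) cube([42, 265, 30]);


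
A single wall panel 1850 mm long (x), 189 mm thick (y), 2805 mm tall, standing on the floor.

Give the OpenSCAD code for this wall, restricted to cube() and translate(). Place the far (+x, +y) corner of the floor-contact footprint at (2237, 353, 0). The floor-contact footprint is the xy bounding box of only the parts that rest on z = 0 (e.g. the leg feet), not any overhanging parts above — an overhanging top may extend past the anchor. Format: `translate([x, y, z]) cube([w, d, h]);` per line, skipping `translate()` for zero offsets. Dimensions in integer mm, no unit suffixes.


translate([387, 164, 0]) cube([1850, 189, 2805]);


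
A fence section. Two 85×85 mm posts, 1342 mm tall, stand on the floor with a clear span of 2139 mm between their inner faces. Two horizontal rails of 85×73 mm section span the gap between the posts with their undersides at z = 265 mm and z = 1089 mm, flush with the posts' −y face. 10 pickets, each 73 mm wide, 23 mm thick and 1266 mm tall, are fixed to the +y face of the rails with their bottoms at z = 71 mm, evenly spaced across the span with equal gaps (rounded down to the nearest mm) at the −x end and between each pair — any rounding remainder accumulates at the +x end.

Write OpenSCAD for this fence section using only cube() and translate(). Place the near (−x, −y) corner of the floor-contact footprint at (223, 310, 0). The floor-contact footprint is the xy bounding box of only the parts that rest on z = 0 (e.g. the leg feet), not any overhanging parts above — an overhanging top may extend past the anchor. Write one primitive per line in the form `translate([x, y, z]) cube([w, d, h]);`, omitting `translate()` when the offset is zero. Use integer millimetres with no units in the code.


translate([223, 310, 0]) cube([85, 85, 1342]);
translate([2447, 310, 0]) cube([85, 85, 1342]);
translate([308, 310, 265]) cube([2139, 85, 73]);
translate([308, 310, 1089]) cube([2139, 85, 73]);
translate([436, 395, 71]) cube([73, 23, 1266]);
translate([637, 395, 71]) cube([73, 23, 1266]);
translate([838, 395, 71]) cube([73, 23, 1266]);
translate([1039, 395, 71]) cube([73, 23, 1266]);
translate([1240, 395, 71]) cube([73, 23, 1266]);
translate([1441, 395, 71]) cube([73, 23, 1266]);
translate([1642, 395, 71]) cube([73, 23, 1266]);
translate([1843, 395, 71]) cube([73, 23, 1266]);
translate([2044, 395, 71]) cube([73, 23, 1266]);
translate([2245, 395, 71]) cube([73, 23, 1266]);


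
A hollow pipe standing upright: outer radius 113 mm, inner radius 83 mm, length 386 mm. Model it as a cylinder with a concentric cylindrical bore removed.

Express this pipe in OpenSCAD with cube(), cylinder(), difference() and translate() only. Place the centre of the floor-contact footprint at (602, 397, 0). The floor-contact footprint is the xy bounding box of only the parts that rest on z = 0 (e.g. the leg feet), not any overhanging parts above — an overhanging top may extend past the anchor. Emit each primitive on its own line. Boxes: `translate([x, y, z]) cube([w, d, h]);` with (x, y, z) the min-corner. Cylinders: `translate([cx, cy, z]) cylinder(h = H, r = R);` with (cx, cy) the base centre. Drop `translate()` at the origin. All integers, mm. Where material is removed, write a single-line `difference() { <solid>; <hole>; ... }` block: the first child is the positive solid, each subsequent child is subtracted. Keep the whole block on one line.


difference() { translate([602, 397, 0]) cylinder(h = 386, r = 113); translate([602, 397, 0]) cylinder(h = 386, r = 83); }


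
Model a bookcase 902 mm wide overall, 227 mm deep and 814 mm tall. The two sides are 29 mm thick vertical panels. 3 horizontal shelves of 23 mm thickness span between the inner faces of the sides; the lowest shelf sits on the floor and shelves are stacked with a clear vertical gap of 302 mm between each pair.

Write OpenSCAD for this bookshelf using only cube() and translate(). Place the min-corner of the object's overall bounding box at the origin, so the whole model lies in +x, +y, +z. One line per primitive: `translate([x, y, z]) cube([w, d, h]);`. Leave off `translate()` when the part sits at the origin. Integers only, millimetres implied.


cube([29, 227, 814]);
translate([873, 0, 0]) cube([29, 227, 814]);
translate([29, 0, 0]) cube([844, 227, 23]);
translate([29, 0, 325]) cube([844, 227, 23]);
translate([29, 0, 650]) cube([844, 227, 23]);


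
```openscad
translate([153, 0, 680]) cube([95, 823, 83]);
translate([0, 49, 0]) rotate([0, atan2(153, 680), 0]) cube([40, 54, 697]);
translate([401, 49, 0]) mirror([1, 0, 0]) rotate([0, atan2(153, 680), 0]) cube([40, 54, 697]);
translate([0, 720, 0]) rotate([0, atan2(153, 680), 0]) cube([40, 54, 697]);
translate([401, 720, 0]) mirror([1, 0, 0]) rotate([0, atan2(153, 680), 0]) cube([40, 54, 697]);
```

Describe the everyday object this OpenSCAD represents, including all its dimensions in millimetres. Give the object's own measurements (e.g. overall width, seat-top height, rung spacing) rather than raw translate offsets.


A sawhorse. A 95×823×83 mm beam (x, y, z) sits on two A-frame leg pairs. Each pair is two raked legs of 40×54 mm section (54 mm along y) splaying symmetrically in x. Each leg rises 680 mm vertically over 153 mm of horizontal reach and is 697 mm long along its own axis. Every leg's outer bottom edge rests on the floor and its outer top edge meets a bottom edge of the beam — the left legs (tilting toward +x) meet the beam's −x bottom edge, the right legs (their mirror images, tilting toward −x) meet its +x bottom edge — so the leg tops tuck under the beam, the beam's underside is 680 mm above the floor, and the feet are 401 mm apart outside-to-outside with the beam centred between them. The two leg pairs are set in 49 mm from either end of the beam.


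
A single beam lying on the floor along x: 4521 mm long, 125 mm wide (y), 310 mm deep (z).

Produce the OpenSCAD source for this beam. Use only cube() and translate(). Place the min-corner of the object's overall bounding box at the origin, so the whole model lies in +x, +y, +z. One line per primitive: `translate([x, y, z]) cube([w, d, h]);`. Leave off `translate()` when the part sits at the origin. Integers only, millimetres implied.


cube([4521, 125, 310]);


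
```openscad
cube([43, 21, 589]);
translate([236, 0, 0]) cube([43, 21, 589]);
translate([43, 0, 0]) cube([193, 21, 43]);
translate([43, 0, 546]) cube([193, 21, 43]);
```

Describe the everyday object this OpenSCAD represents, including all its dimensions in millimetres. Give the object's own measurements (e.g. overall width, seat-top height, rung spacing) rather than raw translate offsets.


A rectangular picture frame lying in the x–z plane (depth along y). The opening is 193 mm wide (x) by 503 mm tall (z), surrounded by a border 43 mm wide on all four sides. The frame is 21 mm deep and is made of two full-height vertical stiles with two horizontal rails fitted between them.


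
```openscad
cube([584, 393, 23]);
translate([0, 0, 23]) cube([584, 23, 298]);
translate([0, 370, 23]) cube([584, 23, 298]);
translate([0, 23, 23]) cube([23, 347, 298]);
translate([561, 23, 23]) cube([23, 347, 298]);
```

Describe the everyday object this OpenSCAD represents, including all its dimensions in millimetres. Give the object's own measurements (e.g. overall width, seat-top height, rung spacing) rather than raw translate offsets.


An open-topped rectangular box: outside dimensions 584×393×321 mm, with a uniform wall and base thickness of 23 mm. The base is a full 584×393 slab on the floor; four walls sit on top of the base. The front and back walls (the −y and +y sides) span the full width; the two side walls fit between them.


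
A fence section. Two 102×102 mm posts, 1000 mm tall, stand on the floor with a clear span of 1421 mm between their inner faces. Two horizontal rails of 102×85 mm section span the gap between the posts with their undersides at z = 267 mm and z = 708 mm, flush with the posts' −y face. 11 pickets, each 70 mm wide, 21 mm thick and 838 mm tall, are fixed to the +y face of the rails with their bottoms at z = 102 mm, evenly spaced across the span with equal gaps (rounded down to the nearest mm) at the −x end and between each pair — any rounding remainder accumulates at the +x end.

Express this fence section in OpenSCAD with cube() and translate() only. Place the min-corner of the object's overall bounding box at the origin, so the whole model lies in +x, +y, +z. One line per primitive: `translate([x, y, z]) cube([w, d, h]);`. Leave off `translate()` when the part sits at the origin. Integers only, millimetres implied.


cube([102, 102, 1000]);
translate([1523, 0, 0]) cube([102, 102, 1000]);
translate([102, 0, 267]) cube([1421, 102, 85]);
translate([102, 0, 708]) cube([1421, 102, 85]);
translate([156, 102, 102]) cube([70, 21, 838]);
translate([280, 102, 102]) cube([70, 21, 838]);
translate([404, 102, 102]) cube([70, 21, 838]);
translate([528, 102, 102]) cube([70, 21, 838]);
translate([652, 102, 102]) cube([70, 21, 838]);
translate([776, 102, 102]) cube([70, 21, 838]);
translate([900, 102, 102]) cube([70, 21, 838]);
translate([1024, 102, 102]) cube([70, 21, 838]);
translate([1148, 102, 102]) cube([70, 21, 838]);
translate([1272, 102, 102]) cube([70, 21, 838]);
translate([1396, 102, 102]) cube([70, 21, 838]);


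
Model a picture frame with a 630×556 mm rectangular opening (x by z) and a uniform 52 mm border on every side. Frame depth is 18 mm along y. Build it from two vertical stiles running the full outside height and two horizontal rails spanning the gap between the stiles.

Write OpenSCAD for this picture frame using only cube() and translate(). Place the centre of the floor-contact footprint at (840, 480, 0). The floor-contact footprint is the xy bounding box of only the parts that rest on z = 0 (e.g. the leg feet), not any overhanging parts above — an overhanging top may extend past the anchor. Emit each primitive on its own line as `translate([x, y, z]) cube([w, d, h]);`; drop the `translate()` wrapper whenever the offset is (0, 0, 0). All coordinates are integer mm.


translate([473, 471, 0]) cube([52, 18, 660]);
translate([1155, 471, 0]) cube([52, 18, 660]);
translate([525, 471, 0]) cube([630, 18, 52]);
translate([525, 471, 608]) cube([630, 18, 52]);


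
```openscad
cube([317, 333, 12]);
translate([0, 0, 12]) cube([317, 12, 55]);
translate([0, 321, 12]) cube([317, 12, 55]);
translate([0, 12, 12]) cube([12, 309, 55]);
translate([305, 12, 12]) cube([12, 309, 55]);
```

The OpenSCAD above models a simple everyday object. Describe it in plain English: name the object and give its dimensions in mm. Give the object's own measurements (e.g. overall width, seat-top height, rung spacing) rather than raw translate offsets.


An open-topped rectangular box: outside dimensions 317×333×67 mm, with a uniform wall and base thickness of 12 mm. The base is a full 317×333 slab on the floor; four walls sit on top of the base. The front and back walls (the −y and +y sides) span the full width; the two side walls fit between them.


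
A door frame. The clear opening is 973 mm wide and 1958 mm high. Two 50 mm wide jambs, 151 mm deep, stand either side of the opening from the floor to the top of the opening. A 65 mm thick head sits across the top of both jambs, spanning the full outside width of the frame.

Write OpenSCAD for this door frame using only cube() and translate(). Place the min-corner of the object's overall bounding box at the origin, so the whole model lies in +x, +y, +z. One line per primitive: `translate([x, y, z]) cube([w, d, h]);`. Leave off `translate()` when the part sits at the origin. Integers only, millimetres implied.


cube([50, 151, 1958]);
translate([1023, 0, 0]) cube([50, 151, 1958]);
translate([0, 0, 1958]) cube([1073, 151, 65]);


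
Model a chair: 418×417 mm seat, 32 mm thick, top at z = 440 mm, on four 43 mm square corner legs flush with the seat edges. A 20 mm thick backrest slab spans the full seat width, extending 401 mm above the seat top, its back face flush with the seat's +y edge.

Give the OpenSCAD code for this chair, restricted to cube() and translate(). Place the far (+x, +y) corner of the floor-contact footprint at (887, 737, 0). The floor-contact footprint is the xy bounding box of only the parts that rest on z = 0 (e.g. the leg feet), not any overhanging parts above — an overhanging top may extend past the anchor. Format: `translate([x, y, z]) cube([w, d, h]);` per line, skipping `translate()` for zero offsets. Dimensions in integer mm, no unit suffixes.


// leg_h = 440 - 32 = 408
translate([469, 320, 408]) cube([418, 417, 32]);
translate([469, 320, 0]) cube([43, 43, 408]);
translate([844, 320, 0]) cube([43, 43, 408]);
translate([469, 694, 0]) cube([43, 43, 408]);
translate([844, 694, 0]) cube([43, 43, 408]);
translate([469, 717, 440]) cube([418, 20, 401]);


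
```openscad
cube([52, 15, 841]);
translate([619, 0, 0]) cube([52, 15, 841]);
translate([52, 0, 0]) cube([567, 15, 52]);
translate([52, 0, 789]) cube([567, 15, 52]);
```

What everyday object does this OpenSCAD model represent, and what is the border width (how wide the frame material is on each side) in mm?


A picture frame. The border width is 52 mm.

Four thin pieces enclosing a rectangular opening — a picture frame. The two full-height stiles are 841 mm tall; the top rail sits at z = 789 and is 52 mm tall, so the border above the opening is 841 − 789 = 52 mm, matching the stile x-width.


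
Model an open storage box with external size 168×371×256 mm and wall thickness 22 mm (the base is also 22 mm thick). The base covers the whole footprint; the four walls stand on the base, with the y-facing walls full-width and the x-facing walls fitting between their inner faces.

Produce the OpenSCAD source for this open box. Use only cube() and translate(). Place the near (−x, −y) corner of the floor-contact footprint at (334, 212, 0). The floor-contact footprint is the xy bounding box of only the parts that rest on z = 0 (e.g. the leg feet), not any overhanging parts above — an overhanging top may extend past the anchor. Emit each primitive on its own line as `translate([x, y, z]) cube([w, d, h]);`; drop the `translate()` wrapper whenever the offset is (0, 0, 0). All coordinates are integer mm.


translate([334, 212, 0]) cube([168, 371, 22]);
translate([334, 212, 22]) cube([168, 22, 234]);
translate([334, 561, 22]) cube([168, 22, 234]);
translate([334, 234, 22]) cube([22, 327, 234]);
translate([480, 234, 22]) cube([22, 327, 234]);


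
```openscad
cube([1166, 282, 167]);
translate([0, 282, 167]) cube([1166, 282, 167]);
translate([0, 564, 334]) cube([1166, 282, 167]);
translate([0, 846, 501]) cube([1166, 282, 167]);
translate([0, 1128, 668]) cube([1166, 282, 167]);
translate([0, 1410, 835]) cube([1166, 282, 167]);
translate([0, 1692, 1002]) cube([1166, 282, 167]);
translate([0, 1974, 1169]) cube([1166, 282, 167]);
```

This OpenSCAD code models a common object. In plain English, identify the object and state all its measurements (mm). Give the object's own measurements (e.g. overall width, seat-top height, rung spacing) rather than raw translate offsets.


A straight staircase of 8 solid steps. Each step is 1166 mm wide (x), 282 mm deep (y, the going) and 167 mm tall (the rise). The first step rests on the floor; each subsequent step sits one going further in +y and one rise higher in +z, directly behind and above the previous step with no overlap.


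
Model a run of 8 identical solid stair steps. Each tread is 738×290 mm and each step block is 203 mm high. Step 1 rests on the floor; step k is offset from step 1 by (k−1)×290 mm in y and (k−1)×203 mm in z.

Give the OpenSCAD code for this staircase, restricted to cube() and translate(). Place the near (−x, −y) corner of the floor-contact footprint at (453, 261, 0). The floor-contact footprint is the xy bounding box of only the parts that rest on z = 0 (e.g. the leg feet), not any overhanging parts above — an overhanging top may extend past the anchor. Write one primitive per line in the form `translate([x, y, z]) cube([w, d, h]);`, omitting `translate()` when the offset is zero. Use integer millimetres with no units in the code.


translate([453, 261, 0]) cube([738, 290, 203]);
translate([453, 551, 203]) cube([738, 290, 203]);
translate([453, 841, 406]) cube([738, 290, 203]);
translate([453, 1131, 609]) cube([738, 290, 203]);
translate([453, 1421, 812]) cube([738, 290, 203]);
translate([453, 1711, 1015]) cube([738, 290, 203]);
translate([453, 2001, 1218]) cube([738, 290, 203]);
translate([453, 2291, 1421]) cube([738, 290, 203]);


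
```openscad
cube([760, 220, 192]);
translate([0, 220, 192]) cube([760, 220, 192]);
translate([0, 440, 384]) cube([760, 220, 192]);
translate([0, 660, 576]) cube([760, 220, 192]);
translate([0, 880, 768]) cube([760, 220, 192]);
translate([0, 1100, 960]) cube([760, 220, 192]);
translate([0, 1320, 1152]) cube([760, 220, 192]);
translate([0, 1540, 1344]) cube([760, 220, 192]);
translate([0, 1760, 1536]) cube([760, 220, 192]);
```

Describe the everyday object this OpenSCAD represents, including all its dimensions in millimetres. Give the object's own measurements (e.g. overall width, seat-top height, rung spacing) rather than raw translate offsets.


A straight staircase of 9 solid steps. Each step is 760 mm wide (x), 220 mm deep (y, the going) and 192 mm tall (the rise). The first step rests on the floor; each subsequent step sits one going further in +y and one rise higher in +z, directly behind and above the previous step with no overlap.


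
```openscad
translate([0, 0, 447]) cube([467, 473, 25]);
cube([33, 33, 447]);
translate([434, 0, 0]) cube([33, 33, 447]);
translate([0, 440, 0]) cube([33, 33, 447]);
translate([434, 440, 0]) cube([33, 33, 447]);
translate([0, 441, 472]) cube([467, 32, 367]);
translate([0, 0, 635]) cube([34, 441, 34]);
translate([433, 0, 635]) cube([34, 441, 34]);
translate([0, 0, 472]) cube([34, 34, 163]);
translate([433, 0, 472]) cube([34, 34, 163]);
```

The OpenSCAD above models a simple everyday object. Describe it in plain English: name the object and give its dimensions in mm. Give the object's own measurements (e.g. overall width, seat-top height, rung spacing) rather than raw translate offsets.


A chair. The seat is a 467×473×25 mm slab with its top at z = 472 mm, on four 33×33 mm corner legs (flush with the seat edges, standing on z = 0). A flat backrest 32 mm thick, 367 mm tall, spans the full seat width and rises from the seat top along its +y edge, rear face flush with the rear of the seat. Two armrests of 34×34 mm section run along each side from the seat's front edge to the front of the backrest, top faces 197 mm above the seat top and outer faces flush with the seat's x-edges; a 34×34 mm post under the front of each armrest stands on the seat at the front corner.


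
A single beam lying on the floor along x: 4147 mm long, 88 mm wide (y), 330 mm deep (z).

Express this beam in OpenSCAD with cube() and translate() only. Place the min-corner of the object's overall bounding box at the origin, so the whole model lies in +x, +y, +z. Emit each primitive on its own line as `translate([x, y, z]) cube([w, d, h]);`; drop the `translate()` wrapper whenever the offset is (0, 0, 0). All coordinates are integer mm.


cube([4147, 88, 330]);


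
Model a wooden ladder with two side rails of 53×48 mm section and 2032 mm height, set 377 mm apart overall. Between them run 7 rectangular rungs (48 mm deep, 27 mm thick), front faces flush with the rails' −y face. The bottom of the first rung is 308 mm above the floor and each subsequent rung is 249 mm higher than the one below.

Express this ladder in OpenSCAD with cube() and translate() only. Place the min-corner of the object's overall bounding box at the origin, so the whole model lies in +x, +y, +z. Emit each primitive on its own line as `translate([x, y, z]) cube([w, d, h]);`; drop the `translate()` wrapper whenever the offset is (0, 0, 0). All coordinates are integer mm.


cube([53, 48, 2032]);
translate([324, 0, 0]) cube([53, 48, 2032]);
translate([53, 0, 308]) cube([271, 48, 27]);
translate([53, 0, 557]) cube([271, 48, 27]);
translate([53, 0, 806]) cube([271, 48, 27]);
translate([53, 0, 1055]) cube([271, 48, 27]);
translate([53, 0, 1304]) cube([271, 48, 27]);
translate([53, 0, 1553]) cube([271, 48, 27]);
translate([53, 0, 1802]) cube([271, 48, 27]);


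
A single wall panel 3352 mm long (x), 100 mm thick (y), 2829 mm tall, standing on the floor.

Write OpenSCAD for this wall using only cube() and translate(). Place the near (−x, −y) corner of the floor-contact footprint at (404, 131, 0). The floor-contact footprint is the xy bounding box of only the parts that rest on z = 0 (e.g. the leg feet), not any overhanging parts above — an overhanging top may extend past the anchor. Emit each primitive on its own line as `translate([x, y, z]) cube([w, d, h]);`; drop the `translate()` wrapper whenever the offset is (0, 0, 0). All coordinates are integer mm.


translate([404, 131, 0]) cube([3352, 100, 2829]);


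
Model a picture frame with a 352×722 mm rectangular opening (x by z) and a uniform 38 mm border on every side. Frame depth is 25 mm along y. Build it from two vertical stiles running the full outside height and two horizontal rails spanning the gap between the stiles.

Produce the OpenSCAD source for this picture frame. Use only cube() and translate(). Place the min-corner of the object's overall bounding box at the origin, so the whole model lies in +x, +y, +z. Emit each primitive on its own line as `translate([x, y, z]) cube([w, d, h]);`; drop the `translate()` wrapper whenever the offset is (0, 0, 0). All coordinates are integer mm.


cube([38, 25, 798]);
translate([390, 0, 0]) cube([38, 25, 798]);
translate([38, 0, 0]) cube([352, 25, 38]);
translate([38, 0, 760]) cube([352, 25, 38]);


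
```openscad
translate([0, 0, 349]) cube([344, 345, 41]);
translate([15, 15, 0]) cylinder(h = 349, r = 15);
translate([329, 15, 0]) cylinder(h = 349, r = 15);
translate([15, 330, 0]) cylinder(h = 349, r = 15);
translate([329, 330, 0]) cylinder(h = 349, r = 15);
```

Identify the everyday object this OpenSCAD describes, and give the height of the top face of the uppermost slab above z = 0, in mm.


A stool. The seat height is 390 mm.

A 344×345×41 slab at z = 349 on four corner cylinders — a stool. The seat top is 349 + 41 = 390 mm.


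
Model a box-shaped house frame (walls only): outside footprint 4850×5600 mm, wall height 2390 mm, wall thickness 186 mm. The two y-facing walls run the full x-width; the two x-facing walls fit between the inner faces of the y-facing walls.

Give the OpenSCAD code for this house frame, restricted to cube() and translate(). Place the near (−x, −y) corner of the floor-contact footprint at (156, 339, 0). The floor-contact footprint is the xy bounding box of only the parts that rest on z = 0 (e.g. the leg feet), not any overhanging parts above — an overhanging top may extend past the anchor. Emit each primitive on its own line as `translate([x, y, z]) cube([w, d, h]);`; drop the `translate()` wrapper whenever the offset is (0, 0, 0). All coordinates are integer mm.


translate([156, 339, 0]) cube([4850, 186, 2390]);
translate([156, 5753, 0]) cube([4850, 186, 2390]);
translate([156, 525, 0]) cube([186, 5228, 2390]);
translate([4820, 525, 0]) cube([186, 5228, 2390]);


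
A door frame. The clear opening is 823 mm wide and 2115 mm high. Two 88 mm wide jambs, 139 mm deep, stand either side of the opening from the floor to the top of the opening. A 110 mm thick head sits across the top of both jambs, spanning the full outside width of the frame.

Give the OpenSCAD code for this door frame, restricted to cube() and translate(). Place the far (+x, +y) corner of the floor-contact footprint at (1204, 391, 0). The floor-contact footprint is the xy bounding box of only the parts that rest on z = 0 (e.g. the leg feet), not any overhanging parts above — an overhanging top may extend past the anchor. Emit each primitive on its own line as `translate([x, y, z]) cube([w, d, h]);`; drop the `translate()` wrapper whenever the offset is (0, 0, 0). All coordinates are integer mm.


translate([205, 252, 0]) cube([88, 139, 2115]);
translate([1116, 252, 0]) cube([88, 139, 2115]);
translate([205, 252, 2115]) cube([999, 139, 110]);


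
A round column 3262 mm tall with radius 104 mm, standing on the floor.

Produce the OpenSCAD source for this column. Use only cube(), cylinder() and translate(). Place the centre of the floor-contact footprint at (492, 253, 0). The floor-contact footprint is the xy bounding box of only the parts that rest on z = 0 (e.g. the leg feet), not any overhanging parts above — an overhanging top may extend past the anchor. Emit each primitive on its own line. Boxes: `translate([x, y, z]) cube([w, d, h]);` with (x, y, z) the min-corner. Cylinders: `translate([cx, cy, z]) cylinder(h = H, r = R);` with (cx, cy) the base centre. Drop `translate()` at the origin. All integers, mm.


translate([492, 253, 0]) cylinder(h = 3262, r = 104);


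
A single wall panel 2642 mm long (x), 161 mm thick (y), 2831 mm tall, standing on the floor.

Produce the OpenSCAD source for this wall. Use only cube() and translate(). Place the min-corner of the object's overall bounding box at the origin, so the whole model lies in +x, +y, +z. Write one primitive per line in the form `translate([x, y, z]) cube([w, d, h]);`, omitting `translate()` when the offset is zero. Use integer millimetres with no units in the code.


cube([2642, 161, 2831]);


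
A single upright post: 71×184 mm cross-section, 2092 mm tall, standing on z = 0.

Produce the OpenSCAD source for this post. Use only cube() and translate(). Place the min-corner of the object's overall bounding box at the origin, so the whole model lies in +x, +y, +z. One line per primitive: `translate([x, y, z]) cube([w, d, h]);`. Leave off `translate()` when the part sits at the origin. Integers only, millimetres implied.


cube([71, 184, 2092]);


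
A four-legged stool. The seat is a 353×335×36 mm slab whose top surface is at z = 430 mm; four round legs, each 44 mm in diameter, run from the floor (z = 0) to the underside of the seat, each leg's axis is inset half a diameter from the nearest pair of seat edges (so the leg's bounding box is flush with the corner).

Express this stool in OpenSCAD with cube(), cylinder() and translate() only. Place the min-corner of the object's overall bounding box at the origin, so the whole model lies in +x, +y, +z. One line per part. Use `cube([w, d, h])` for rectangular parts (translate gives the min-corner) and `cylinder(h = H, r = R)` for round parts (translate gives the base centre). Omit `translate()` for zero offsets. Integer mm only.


translate([0, 0, 394]) cube([353, 335, 36]);
translate([22, 22, 0]) cylinder(h = 394, r = 22);
translate([331, 22, 0]) cylinder(h = 394, r = 22);
translate([22, 313, 0]) cylinder(h = 394, r = 22);
translate([331, 313, 0]) cylinder(h = 394, r = 22);


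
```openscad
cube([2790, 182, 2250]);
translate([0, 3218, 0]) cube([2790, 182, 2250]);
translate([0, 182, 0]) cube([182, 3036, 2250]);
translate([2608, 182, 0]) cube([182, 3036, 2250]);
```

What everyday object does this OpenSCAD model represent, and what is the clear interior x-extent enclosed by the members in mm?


A house (or room) frame. The interior width is 2426 mm.

Four 2250 mm walls enclosing a rectangle with no floor or roof — a room or house frame. Outside width is 2790 mm and wall thickness is 182 mm, so the interior width is 2790 − 2 × 182 = 2426 mm.


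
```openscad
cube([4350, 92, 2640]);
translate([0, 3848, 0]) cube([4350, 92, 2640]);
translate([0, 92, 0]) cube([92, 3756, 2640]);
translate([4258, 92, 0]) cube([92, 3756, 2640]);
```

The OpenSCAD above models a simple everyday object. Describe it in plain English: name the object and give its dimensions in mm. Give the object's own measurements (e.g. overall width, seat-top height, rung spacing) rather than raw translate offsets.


The wall frame of a small rectangular building: four walls, each 2640 mm tall and 92 mm thick, enclosing a footprint 4350 mm (x) by 3940 mm (y) outside-to-outside, with no floor or roof. The front and back walls (the −y and +y sides) span the full width; the two side walls fit between them.
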